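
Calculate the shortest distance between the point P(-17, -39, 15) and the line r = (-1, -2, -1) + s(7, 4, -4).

3√65

Direction vector d = (7, 4, -4).
AP = (-16, -37, 16); AP·d = -324, |AP|² = 1881, |d|² = 81.
distance² = |AP|² − (AP·d)²/|d|² = 1881 − 104976/81 = 585, so the distance is 3√65.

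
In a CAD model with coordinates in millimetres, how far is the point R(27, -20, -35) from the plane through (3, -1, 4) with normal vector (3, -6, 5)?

The plane has equation n·(r − (3, -1, 4)) = 0, i.e. n·r = 35.
Then n·(27, -20, -35) - 35 = -9.
|n| = √(9 + 36 + 25) = √70, so the distance is |-9|/√70 = 9/√70.

9/√70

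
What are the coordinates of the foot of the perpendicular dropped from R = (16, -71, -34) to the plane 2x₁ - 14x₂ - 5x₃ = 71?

(6, -1, -9)

n = (2, -14, -5), |n|² = 225, and n·R − 71 = 1125.
t = 1125/225 = 5, so the foot is R − t·n = (16, -71, -34) − 5·(2, -14, -5) = (6, -1, -9).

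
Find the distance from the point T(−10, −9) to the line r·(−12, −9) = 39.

54/5

d = |(-12)·(-10) + (-9)·(-9) − 39| / √(144 + 81) = |162|/15 = 54/5.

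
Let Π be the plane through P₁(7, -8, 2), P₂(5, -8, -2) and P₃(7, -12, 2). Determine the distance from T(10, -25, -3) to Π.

11√5/5

P₁P₂ = (-2, 0, -4) and P₁P₃ = (0, -4, 0), so a normal is n = P₁P₂ × P₁P₃ = (-16, 0, 8).
Then n·(10, -25, -3) - (-96) = -88.
|n| = √(256 + 0 + 64) = 8√5, so the distance is |-88|/(8√5) = 11√5/5.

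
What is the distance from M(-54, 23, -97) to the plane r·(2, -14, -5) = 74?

n = (2, -14, -5); n·P − 74 = -19; |n| = 15; distance = 19/15.

19/15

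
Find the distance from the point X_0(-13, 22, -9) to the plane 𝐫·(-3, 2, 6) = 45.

16/7

d = |(-3)·(-13) + 2·22 + 6·(-9) − 45| / √(9 + 4 + 36) = |-16| / 7 = 16/7.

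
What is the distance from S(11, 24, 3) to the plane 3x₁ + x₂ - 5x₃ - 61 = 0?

n = (3, 1, -5); n·P − 61 = -19; |n| = √35; distance = 19/√35 = 19√35/35.

19√35/35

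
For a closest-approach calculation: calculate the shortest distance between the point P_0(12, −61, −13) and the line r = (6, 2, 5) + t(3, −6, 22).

3√481

Direction vector d = (3, −6, 22).
AP = (6, −63, −18), and AP × d = (−1494, −186, 153).
|AP × d|² = 2290041 and |d|² = 529, so the distance is √(2290041/529) = √4329 = 3√481.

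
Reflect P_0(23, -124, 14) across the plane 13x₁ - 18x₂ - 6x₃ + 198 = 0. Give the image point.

n = (13, -18, -6), |n|² = 529, n·P_0 − (-198) = 2645, so t = 2645/529 = 5.
Foot F = P_0 − 5·n = (-42, -34, 44); the reflection is 2F − P_0 = (-107, 56, 74).

(-107, 56, 74)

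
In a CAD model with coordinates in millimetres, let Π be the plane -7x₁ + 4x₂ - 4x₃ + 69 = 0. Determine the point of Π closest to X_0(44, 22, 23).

The perpendicular from X_0 has direction n = (-7, 4, -4): r = (44, 22, 23) + μ(-7, 4, -4).
Substitute into the plane: n·(X_0 + μn) = -69 gives -312 + 81μ = -69, so μ = 3.
Foot = (44, 22, 23) + 3·(-7, 4, -4) = (23, 34, 11).

(23, 34, 11)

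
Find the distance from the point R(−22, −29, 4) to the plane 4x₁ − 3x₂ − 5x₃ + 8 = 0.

d = |4·(-22) + (-3)·(-29) + (-5)·4 − (-8)| / √(16 + 9 + 25) = |-13| / (5√2) = 13√2/10.

13√2/10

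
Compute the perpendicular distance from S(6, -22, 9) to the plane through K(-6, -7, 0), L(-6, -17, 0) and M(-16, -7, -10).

3√2/2

KL = (0, -10, 0) and KM = (-10, 0, -10), so a normal is n = KL × KM = (100, 0, -100).
Then n·(6, -22, 9) - (-600) = 300.
|n| = √(10000 + 0 + 10000) = 100√2, so the distance is |300|/(100√2) = 3√2/2.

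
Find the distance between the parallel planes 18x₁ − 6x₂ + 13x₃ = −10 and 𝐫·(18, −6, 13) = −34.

With common normal n = (18, −6, 13) (|n| = 23), the distance is |(-10) − (-34)|/|n| = 24/23.

24/23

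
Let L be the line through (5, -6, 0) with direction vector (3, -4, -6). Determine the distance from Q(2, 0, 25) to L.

11

Direction vector d = (3, -4, -6).
AP = (-3, 6, 25), and AP × d = (64, 57, -6).
|AP × d|² = 7381 and |d|² = 61, so the distance is √(7381/61) = √121 = 11.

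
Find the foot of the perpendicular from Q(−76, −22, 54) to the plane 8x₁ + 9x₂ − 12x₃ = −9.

The perpendicular from Q has direction n = (8, 9, −12): r = (−76, −22, 54) + μ(8, 9, −12).
Substitute into the plane: n·(Q + μn) = -9 gives -1454 + 289μ = -9, so μ = 5.
Foot = (−76, −22, 54) + 5·(8, 9, −12) = (−36, 23, −6).

(-36, 23, -6)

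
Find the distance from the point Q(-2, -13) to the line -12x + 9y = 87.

12

d = |(-12)·(-2) + 9·(-13) − 87| / √(144 + 81) = |-180|/15 = 12.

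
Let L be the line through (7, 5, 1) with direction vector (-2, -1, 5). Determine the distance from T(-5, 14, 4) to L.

Direction vector d = (-2, -1, 5).
AP = (-12, 9, 3), and AP × d = (48, 54, 30).
|AP × d|² = 6120 and |d|² = 30, so the distance is √(6120/30) = √204 = 2√51.

2√51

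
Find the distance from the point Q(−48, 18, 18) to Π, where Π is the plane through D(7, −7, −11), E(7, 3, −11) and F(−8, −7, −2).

20/√34

DE = (0, 10, 0) and DF = (−15, 0, 9), so a normal is n = DE × DF = (90, 0, 150).
Then n·(−48, 18, 18) − (−1020) = −600.
|n| = √(8100 + 0 + 22500) = 30√34, so the distance is |-600|/(30√34) = 20/√34.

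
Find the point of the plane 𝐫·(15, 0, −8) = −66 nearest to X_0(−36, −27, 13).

n = (15, 0, −8), |n|² = 289, and n·X_0 − (-66) = -578.
t = -578/289 = -2, so the foot is X_0 − t·n = (−36, −27, 13) − (-2)·(15, 0, −8) = (−6, −27, −3).

(-6, -27, -3)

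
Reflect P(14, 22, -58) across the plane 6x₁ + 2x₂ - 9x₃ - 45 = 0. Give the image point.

n = (6, 2, -9), |n|² = 121, n·P − 45 = 605, so t = 605/121 = 5.
Foot F = P − 5·n = (-16, 12, -13); the reflection is 2F − P = (-46, 2, 32).

(-46, 2, 32)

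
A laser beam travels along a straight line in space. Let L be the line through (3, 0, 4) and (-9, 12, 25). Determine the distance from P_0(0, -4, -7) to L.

A direction vector is d = (-12, 12, 21).
AP = (-3, -4, -11); AP·d = -243, |AP|² = 146, |d|² = 729.
distance² = |AP|² − (AP·d)²/|d|² = 146 − 59049/729 = 65, so the distance is √65.

√65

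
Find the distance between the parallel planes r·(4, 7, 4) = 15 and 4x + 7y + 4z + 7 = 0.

With common normal n = (4, 7, 4) (|n| = 9), the distance is |15 − (-7)|/|n| = 22/9.

22/9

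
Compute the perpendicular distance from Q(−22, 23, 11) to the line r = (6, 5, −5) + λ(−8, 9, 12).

4√13

Direction vector d = (−8, 9, 12).
AP = (−28, 18, 16), and AP × d = (72, 208, −108).
|AP × d|² = 60112 and |d|² = 289, so the distance is √(60112/289) = √208 = 4√13.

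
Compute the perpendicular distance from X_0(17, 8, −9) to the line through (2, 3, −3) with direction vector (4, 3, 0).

√61

Direction vector d = (4, 3, 0).
AP = (15, 5, −6), and AP × d = (18, −24, 25).
|AP × d|² = 1525 and |d|² = 25, so the distance is √(1525/25) = √61.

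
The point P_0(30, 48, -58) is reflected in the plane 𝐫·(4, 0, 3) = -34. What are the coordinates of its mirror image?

(182/5, 48, -266/5)

n = (4, 0, 3), |n|² = 25, n·P_0 − (-34) = -20, so t = -20/25 = -4/5.
Foot F = P_0 − (-4/5)·n = (166/5, 48, -278/5); the reflection is 2F − P_0 = (182/5, 48, -266/5).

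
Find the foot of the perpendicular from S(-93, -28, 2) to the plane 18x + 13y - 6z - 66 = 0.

(-21, 24, -22)

The perpendicular from S has direction n = (18, 13, -6): r = (-93, -28, 2) + t(18, 13, -6).
Substitute into the plane: n·(S + tn) = 66 gives -2050 + 529t = 66, so t = 4.
Foot = (-93, -28, 2) + 4·(18, 13, -6) = (-21, 24, -22).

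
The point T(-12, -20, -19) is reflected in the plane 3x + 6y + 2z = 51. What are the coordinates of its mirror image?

(18, 40, 1)

n = (3, 6, 2), |n|² = 49, n·T − 51 = -245, so t = -245/49 = -5.
Foot F = T − (-5)·n = (3, 10, -9); the reflection is 2F − T = (18, 40, 1).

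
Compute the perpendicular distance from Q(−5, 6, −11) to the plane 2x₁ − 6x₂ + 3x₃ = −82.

Normal vector n = (2, −6, 3), and n·(−5, 6, −11) − (−82) = 3.
|n| = √(4 + 36 + 9) = 7, so the distance is |3|/7 = 3/7.

3/7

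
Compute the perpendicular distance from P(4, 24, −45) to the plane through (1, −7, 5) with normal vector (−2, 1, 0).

The plane has equation n·(r − (1, −7, 5)) = 0, i.e. n·r = -9.
Then n·(4, 24, −45) − (−9) = 25.
|n| = √(4 + 1 + 0) = √5, so the distance is |25|/√5 = 5√5.

5√5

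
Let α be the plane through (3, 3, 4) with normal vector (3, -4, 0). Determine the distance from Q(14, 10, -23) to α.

1

The plane has equation n·(r − (3, 3, 4)) = 0, i.e. n·r = -3.
Then n·(14, 10, -23) - (-3) = 5.
|n| = √(9 + 16 + 0) = 5, so the distance is |5|/5 = 1.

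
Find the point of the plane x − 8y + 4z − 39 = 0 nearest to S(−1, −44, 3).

(-5, -12, -13)

n = (1, −8, 4), |n|² = 81, and n·S − 39 = 324.
t = 324/81 = 4, so the foot is S − t·n = (−1, −44, 3) − 4·(1, −8, 4) = (−5, −12, −13).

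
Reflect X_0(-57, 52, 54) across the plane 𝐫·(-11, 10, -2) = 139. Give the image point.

(31, -28, 70)

n = (-11, 10, -2), |n|² = 225, n·X_0 − 139 = 900, so t = 900/225 = 4.
Foot F = X_0 − 4·n = (-13, 12, 62); the reflection is 2F − X_0 = (31, -28, 70).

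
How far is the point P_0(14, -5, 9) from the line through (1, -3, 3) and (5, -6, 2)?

√105

A direction vector is d = (4, -3, -1).
AP = (13, -2, 6), and AP × d = (20, 37, -31).
|AP × d|² = 2730 and |d|² = 26, so the distance is √(2730/26) = √105.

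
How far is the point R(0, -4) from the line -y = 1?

d = |0·0 + (-1)·(-4) − 1| / √(0 + 1) = |3|/1 = 3.

3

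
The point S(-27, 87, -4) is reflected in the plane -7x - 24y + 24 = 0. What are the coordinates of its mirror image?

(-69, -57, -4)

n = (-7, -24, 0), |n|² = 625, n·S − (-24) = -1875, so t = -1875/625 = -3.
Foot F = S − (-3)·n = (-48, 15, -4); the reflection is 2F − S = (-69, -57, -4).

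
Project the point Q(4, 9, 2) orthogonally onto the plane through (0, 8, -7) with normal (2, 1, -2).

The perpendicular from Q has direction n = (2, 1, -2): r = (4, 9, 2) + λ(2, 1, -2).
Substitute into the plane: n·(Q + λn) = 22 gives 13 + 9λ = 22, so λ = 1.
Foot = (4, 9, 2) + 1·(2, 1, -2) = (6, 10, 0).

(6, 10, 0)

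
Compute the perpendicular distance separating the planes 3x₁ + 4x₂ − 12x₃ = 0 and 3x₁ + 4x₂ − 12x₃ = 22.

Both planes have normal n = (3, 4, −12), |n| = 13. Any point on the first plane is at distance |22 − 0|/|n| = 22/13 from the second.

22/13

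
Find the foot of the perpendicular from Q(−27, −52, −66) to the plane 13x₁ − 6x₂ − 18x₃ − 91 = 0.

n = (13, −6, −18), |n|² = 529, and n·Q − 91 = 1058.
t = 1058/529 = 2, so the foot is Q − t·n = (−27, −52, −66) − 2·(13, −6, −18) = (−53, −40, −30).

(-53, -40, -30)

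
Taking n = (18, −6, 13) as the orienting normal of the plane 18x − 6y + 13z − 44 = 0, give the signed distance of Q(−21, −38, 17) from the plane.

27/23

n·Q − 44 = 27.
|n| = 23, so the signed distance is 27/23.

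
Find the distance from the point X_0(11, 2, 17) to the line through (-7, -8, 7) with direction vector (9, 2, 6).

2√10

Direction vector d = (9, 2, 6).
AP = (18, 10, 10); AP·d = 242, |AP|² = 524, |d|² = 121.
distance² = |AP|² − (AP·d)²/|d|² = 524 − 58564/121 = 40, so the distance is 2√10.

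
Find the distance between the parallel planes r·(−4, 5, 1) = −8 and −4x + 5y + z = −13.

5/√42

Both planes have normal n = (−4, 5, 1), |n| = √42. Any point on the first plane is at distance |(-13) − (-8)|/|n| = 5/√42 = 5√42/42 from the second.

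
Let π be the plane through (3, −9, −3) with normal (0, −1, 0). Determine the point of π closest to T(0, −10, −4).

(0, -9, -4)

The perpendicular from T has direction n = (0, −1, 0): r = (0, −10, −4) + λ(0, −1, 0).
Substitute into the plane: n·(T + λn) = 9 gives 10 + 1λ = 9, so λ = -1.
Foot = (0, −10, −4) + (-1)·(0, −1, 0) = (0, −9, −4).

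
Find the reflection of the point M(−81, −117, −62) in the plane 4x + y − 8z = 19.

n = (4, 1, −8), |n|² = 81, n·M − 19 = 36, so t = 36/81 = 4/9.
Foot F = M − (4/9)·n = (−745/9, −1057/9, −526/9); the reflection is 2F − M = (−761/9, −1061/9, −494/9).

(-761/9, -1061/9, -494/9)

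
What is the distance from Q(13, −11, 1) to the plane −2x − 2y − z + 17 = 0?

n = (−2, −2, −1); n·P − (-17) = 12; |n| = 3; distance = 12/3 = 4.

4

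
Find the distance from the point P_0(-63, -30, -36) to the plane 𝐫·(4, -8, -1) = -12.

Normal vector n = (4, -8, -1), and n·(-63, -30, -36) - (-12) = 36.
|n| = √(16 + 64 + 1) = 9, so the distance is |36|/9 = 4.

4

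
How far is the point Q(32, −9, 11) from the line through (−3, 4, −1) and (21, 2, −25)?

√1249

A direction vector is d = (24, −2, −24).
AP = (35, −13, 12); AP·d = 578, |AP|² = 1538, |d|² = 1156.
distance² = |AP|² − (AP·d)²/|d|² = 1538 − 334084/1156 = 1249, so the distance is √1249.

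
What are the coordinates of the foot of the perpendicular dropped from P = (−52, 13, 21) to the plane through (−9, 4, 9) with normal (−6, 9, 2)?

n = (−6, 9, 2), |n|² = 121, and n·P − 108 = 363.
t = 363/121 = 3, so the foot is P − t·n = (−52, 13, 21) − 3·(−6, 9, 2) = (−34, −14, 15).

(-34, -14, 15)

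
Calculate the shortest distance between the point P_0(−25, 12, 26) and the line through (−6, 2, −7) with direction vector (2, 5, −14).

5√26

Direction vector d = (2, 5, −14).
AP = (−19, 10, 33); AP·d = -450, |AP|² = 1550, |d|² = 225.
distance² = |AP|² − (AP·d)²/|d|² = 1550 − 202500/225 = 650, so the distance is 5√26.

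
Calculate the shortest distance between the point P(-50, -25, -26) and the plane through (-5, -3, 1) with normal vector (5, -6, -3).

12/√70

The plane has equation n·(r − (-5, -3, 1)) = 0, i.e. n·r = -10.
Then n·(-50, -25, -26) - (-10) = -12.
|n| = √(25 + 36 + 9) = √70, so the distance is |-12|/√70 = 6√70/35.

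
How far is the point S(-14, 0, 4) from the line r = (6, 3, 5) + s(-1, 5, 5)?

Direction vector d = (-1, 5, 5).
AP = (-20, -3, -1), and AP × d = (-10, 101, -103).
|AP × d|² = 20910 and |d|² = 51, so the distance is √(20910/51) = √410.

√410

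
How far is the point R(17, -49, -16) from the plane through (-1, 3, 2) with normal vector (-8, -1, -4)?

The plane has equation n·(r − (-1, 3, 2)) = 0, i.e. n·r = -3.
Then n·(17, -49, -16) - (-3) = -20.
|n| = √(64 + 1 + 16) = 9, so the distance is |-20|/9 = 20/9.

20/9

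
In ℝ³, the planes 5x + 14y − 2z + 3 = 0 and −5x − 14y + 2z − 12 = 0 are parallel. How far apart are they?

3/5

Divide the second equation by -1 to match normals: 5x + 14y − 2z = -12.
With common normal n = (5, 14, −2) (|n| = 15), the distance is |(-3) − (-12)|/|n| = 9/15 = 3/5.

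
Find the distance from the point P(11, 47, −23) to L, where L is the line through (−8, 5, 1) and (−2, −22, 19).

A direction vector is d = (6, −27, 18).
AP = (19, 42, −24), and AP × d = (108, −486, −765).
|AP × d|² = 833085 and |d|² = 1089, so the distance is √(833085/1089) = √765 = 3√85.

3√85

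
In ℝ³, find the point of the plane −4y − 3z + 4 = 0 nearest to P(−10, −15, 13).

The perpendicular from P has direction n = (0, −4, −3): r = (−10, −15, 13) + μ(0, −4, −3).
Substitute into the plane: n·(P + μn) = -4 gives 21 + 25μ = -4, so μ = -1.
Foot = (−10, −15, 13) + (-1)·(0, −4, −3) = (−10, −11, 16).

(-10, -11, 16)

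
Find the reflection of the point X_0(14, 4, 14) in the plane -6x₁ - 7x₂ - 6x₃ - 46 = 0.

(-10, -24, -10)

With n = (-6, -7, -6), the signed offset is (n·X_0 − 46)/|n|² = -242/121 = -2.
X_0' = X_0 − 2t·n = (14, 4, 14) − (-4)·(-6, -7, -6) = (-10, -24, -10).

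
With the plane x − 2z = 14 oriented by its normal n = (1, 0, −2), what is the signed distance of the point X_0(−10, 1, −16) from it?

8√5/5

n·X_0 − 14 = 8.
|n| = √5, so the signed distance is 8√5/5.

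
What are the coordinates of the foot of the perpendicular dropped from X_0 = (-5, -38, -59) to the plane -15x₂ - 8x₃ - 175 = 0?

n = (0, -15, -8), |n|² = 289, and n·X_0 − 175 = 867.
t = 867/289 = 3, so the foot is X_0 − t·n = (-5, -38, -59) − 3·(0, -15, -8) = (-5, 7, -35).

(-5, 7, -35)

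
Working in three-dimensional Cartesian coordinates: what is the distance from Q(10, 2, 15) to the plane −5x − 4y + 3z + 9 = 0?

Normal vector n = (−5, −4, 3), and n·(10, 2, 15) − (−9) = −4.
|n| = √(25 + 16 + 9) = 5√2, so the distance is |-4|/(5√2) = 2√2/5.

2√2/5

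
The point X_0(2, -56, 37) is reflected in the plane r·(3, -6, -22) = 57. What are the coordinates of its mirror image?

With n = (3, -6, -22), the signed offset is (n·X_0 − 57)/|n|² = -529/529 = -1.
X_0' = X_0 − 2t·n = (2, -56, 37) − (-2)·(3, -6, -22) = (8, -68, -7).

(8, -68, -7)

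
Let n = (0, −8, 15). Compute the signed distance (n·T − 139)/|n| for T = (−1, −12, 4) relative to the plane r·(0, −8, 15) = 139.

1

n·T − 139 = 17.
|n| = 17, so the signed distance is 17/17 = 1.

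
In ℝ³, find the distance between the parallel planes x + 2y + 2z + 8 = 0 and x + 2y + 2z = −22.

With common normal n = (1, 2, 2) (|n| = 3), the distance is |(-8) − (-22)|/|n| = 14/3.

14/3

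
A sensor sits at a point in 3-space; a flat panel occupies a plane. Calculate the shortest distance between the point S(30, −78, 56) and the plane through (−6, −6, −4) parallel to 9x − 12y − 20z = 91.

12/25

Parallel planes share the normal n = (9, −12, −20); since (−6, −6, −4) lies on the plane, its equation is 9x − 12y − 20z = 98.
Then n·(30, −78, 56) − 98 = −12.
|n| = √(81 + 144 + 400) = 25, so the distance is |-12|/25 = 12/25.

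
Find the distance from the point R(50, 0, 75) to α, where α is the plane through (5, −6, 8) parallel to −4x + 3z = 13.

Parallel planes share the normal n = (−4, 0, 3); since (5, −6, 8) lies on the plane, its equation is −4x + 3z = 4.
Then n·(50, 0, 75) − 4 = 21.
|n| = √(16 + 0 + 9) = 5, so the distance is |21|/5 = 21/5.

21/5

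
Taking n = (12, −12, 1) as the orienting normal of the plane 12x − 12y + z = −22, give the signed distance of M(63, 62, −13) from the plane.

21/17

n·M − (-22) = 21.
|n| = 17, so the signed distance is 21/17.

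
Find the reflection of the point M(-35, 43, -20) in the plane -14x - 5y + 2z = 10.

(-7, 53, -24)

With n = (-14, -5, 2), the signed offset is (n·M − 10)/|n|² = 225/225 = 1.
M' = M − 2t·n = (-35, 43, -20) − 2·(-14, -5, 2) = (-7, 53, -24).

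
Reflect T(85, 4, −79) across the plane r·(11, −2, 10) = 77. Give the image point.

With n = (11, −2, 10), the signed offset is (n·T − 77)/|n|² = 60/225 = 4/15.
T' = T − 2t·n = (85, 4, −79) − (8/15)·(11, −2, 10) = (1187/15, 76/15, −253/3).

(1187/15, 76/15, -253/3)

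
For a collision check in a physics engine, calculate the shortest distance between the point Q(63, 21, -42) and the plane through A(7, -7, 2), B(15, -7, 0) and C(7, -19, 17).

20/√42

AB = (8, 0, -2) and AC = (0, -12, 15), so a normal is n = AB × AC = (-24, -120, -96).
n = (-24, -120, -96); n·P − 480 = -480; |n| = 24√42; distance = 480/(24√42) = 10√42/21.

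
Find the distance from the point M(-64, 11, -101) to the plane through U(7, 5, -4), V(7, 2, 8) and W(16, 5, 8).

5

UV = (0, -3, 12) and UW = (9, 0, 12), so a normal is n = UV × UW = (-36, 108, 27).
d = |(-36)·(-64) + 108·11 + 27·(-101) − 180| / √(1296 + 11664 + 729) = |585| / 117 = 5.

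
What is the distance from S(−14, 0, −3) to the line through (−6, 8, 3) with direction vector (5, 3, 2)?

2√3

Direction vector d = (5, 3, 2).
AP = (−8, −8, −6); AP·d = -76, |AP|² = 164, |d|² = 38.
distance² = |AP|² − (AP·d)²/|d|² = 164 − 5776/38 = 12, so the distance is 2√3.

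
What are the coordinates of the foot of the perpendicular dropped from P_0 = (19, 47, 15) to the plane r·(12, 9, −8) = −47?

n = (12, 9, −8), |n|² = 289, and n·P_0 − (-47) = 578.
t = 578/289 = 2, so the foot is P_0 − t·n = (19, 47, 15) − 2·(12, 9, −8) = (−5, 29, 31).

(-5, 29, 31)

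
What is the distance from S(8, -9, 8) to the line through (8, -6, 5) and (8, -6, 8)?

A direction vector is d = (0, 0, 3).
AP = (0, -3, 3), and AP × d = (-9, 0, 0).
|AP × d|² = 81 and |d|² = 9, so the distance is √(81/9) = √9 = 3.

3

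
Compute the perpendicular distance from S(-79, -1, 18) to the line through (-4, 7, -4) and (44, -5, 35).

√4409

A direction vector is d = (48, -12, 39).
AP = (-75, -8, 22); AP·d = -2646, |AP|² = 6173, |d|² = 3969.
distance² = |AP|² − (AP·d)²/|d|² = 6173 − 7001316/3969 = 4409, so the distance is √4409.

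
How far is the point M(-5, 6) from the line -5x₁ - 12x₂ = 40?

87/13

d = |(-5)·(-5) + (-12)·6 − 40| / √(25 + 144) = |-87|/13 = 87/13.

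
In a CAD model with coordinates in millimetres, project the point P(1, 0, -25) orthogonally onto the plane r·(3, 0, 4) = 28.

The perpendicular from P has direction n = (3, 0, 4): r = (1, 0, -25) + t(3, 0, 4).
Substitute into the plane: n·(P + tn) = 28 gives -97 + 25t = 28, so t = 5.
Foot = (1, 0, -25) + 5·(3, 0, 4) = (16, 0, -5).

(16, 0, -5)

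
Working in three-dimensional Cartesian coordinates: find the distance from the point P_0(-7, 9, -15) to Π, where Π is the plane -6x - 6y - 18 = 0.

5√2/2

d = |(-6)·(-7) + (-6)·9 − 18| / √(36 + 36 + 0) = |-30| / (6√2) = 5√2/2.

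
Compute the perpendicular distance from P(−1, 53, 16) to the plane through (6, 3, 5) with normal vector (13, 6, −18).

11/23

The plane has equation n·(r − (6, 3, 5)) = 0, i.e. n·r = 6.
n = (13, 6, −18); n·P − 6 = 11; |n| = 23; distance = 11/23.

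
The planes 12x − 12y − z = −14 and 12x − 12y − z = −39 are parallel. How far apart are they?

With common normal n = (12, −12, −1) (|n| = 17), the distance is |(-14) − (-39)|/|n| = 25/17.

25/17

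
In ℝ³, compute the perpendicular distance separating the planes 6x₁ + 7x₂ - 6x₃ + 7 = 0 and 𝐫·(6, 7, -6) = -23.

Both planes have normal n = (6, 7, -6), |n| = 11. Any point on the first plane is at distance |(-23) − (-7)|/|n| = 16/11 from the second.

16/11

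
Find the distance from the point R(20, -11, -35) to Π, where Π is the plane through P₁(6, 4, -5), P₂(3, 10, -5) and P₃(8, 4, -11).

3

P₁P₂ = (-3, 6, 0) and P₁P₃ = (2, 0, -6), so a normal is n = P₁P₂ × P₁P₃ = (-36, -18, -12).
n = (-36, -18, -12); n·P − (-228) = 126; |n| = 42; distance = 126/42 = 3.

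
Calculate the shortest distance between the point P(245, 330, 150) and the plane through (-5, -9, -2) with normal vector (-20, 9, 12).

The plane has equation n·(r − (-5, -9, -2)) = 0, i.e. n·r = -5.
d = |(-20)·245 + 9·330 + 12·150 − (-5)| / √(400 + 81 + 144) = |-125| / 25 = 5.

5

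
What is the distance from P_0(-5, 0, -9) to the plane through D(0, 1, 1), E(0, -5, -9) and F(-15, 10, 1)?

10/√43

DE = (0, -6, -10) and DF = (-15, 9, 0), so a normal is n = DE × DF = (90, 150, -90).
n = (90, 150, -90); n·P − 60 = 300; |n| = 30√43; distance = 300/(30√43) = 10/√43.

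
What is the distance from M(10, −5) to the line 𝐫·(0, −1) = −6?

11

The normal to the line is n = (0, −1) with |n| = 1.
|n·M − (-6)| = |5 − (-6)| = 11, so the distance is 11/1 = 11.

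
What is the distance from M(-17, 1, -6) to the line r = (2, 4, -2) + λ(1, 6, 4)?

Direction vector d = (1, 6, 4).
AP = (-19, -3, -4), and AP × d = (12, 72, -111).
|AP × d|² = 17649 and |d|² = 53, so the distance is √(17649/53) = √333 = 3√37.

3√37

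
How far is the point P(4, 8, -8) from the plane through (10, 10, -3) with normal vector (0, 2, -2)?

The plane has equation n·(r − (10, 10, -3)) = 0, i.e. n·r = 26.
d = |2·8 + (-2)·(-8) − 26| / √(0 + 4 + 4) = |6| / (2√2) = 3/√2.

3√2/2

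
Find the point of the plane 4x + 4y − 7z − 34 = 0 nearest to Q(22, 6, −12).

(14, -2, 2)

The perpendicular from Q has direction n = (4, 4, −7): r = (22, 6, −12) + λ(4, 4, −7).
Substitute into the plane: n·(Q + λn) = 34 gives 196 + 81λ = 34, so λ = -2.
Foot = (22, 6, −12) + (-2)·(4, 4, −7) = (14, −2, 2).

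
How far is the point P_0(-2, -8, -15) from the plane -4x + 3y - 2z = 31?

d = |(-4)·(-2) + 3·(-8) + (-2)·(-15) − 31| / √(16 + 9 + 4) = |-17| / √29 = 17/√29.

17/√29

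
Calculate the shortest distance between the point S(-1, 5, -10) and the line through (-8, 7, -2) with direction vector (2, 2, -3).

Direction vector d = (2, 2, -3).
AP = (7, -2, -8), and AP × d = (22, 5, 18).
|AP × d|² = 833 and |d|² = 17, so the distance is √(833/17) = √49 = 7.

7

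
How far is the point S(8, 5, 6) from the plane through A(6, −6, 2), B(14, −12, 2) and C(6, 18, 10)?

2/13

AB = (8, −6, 0) and AC = (0, 24, 8), so a normal is n = AB × AC = (−48, −64, 192).
n = (−48, −64, 192); n·P − 480 = -32; |n| = 208; distance = 32/208 = 2/13.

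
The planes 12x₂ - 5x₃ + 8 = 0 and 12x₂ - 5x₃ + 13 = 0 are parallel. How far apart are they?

5/13

Both planes have normal n = (0, 12, -5), |n| = 13. Any point on the first plane is at distance |(-13) − (-8)|/|n| = 5/13 from the second.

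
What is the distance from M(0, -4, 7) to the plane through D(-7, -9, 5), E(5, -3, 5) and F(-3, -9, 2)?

DE = (12, 6, 0) and DF = (4, 0, -3), so a normal is n = DE × DF = (-18, 36, -24).
Then n·(0, -4, 7) - (-318) = 6.
|n| = √(324 + 1296 + 576) = 6√61, so the distance is |6|/(6√61) = √61/61.

1/√61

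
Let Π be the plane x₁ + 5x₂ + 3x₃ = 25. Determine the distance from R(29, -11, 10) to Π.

Normal vector n = (1, 5, 3), and n·(29, -11, 10) - 25 = -21.
|n| = √(1 + 25 + 9) = √35, so the distance is |-21|/√35 = 21/√35.

21/√35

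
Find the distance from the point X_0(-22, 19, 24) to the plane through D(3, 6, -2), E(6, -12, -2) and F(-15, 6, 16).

19√73/73

DE = (3, -18, 0) and DF = (-18, 0, 18), so a normal is n = DE × DF = (-324, -54, -324).
n = (-324, -54, -324); n·P − (-648) = -1026; |n| = 54√73; distance = 1026/(54√73) = 19/√73.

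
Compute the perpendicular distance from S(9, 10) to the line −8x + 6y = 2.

d = |(-8)·9 + 6·10 − 2| / √(64 + 36) = |-14|/10 = 7/5.

7/5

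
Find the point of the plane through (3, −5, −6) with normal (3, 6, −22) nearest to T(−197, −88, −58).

(-4537/23, -2036/23, -1290/23)

n = (3, 6, −22), |n|² = 529, and n·T − 111 = 46.
t = 46/529 = 2/23, so the foot is T − t·n = (−197, −88, −58) − (2/23)·(3, 6, −22) = (−4537/23, −2036/23, −1290/23).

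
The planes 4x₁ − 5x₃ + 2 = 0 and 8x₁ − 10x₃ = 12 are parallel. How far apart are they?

Divide the second equation by 2 to match normals: 4x₁ − 5x₃ = 6.
With common normal n = (4, 0, −5) (|n| = √41), the distance is |(-2) − 6|/|n| = 8/√41.

8/√41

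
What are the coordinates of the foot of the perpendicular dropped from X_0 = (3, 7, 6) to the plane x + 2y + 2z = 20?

n = (1, 2, 2), |n|² = 9, and n·X_0 − 20 = 9.
t = 9/9 = 1, so the foot is X_0 − t·n = (3, 7, 6) − 1·(1, 2, 2) = (2, 5, 4).

(2, 5, 4)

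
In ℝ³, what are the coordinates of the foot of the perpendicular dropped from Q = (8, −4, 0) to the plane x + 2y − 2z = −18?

The perpendicular from Q has direction n = (1, 2, −2): r = (8, −4, 0) + t(1, 2, −2).
Substitute into the plane: n·(Q + tn) = -18 gives 0 + 9t = -18, so t = -2.
Foot = (8, −4, 0) + (-2)·(1, 2, −2) = (6, −8, 4).

(6, -8, 4)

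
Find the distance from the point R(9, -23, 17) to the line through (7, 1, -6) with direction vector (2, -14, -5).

Direction vector d = (2, -14, -5).
AP = (2, -24, 23); AP·d = 225, |AP|² = 1109, |d|² = 225.
distance² = |AP|² − (AP·d)²/|d|² = 1109 − 50625/225 = 884, so the distance is 2√221.

2√221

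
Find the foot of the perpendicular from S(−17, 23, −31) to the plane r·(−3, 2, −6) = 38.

(-2, 13, -1)

n = (−3, 2, −6), |n|² = 49, and n·S − 38 = 245.
t = 245/49 = 5, so the foot is S − t·n = (−17, 23, −31) − 5·(−3, 2, −6) = (−2, 13, −1).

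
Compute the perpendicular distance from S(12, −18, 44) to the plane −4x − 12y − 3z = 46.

10/13

Normal vector n = (−4, −12, −3), and n·(12, −18, 44) − 46 = −10.
|n| = √(16 + 144 + 9) = 13, so the distance is |-10|/13 = 10/13.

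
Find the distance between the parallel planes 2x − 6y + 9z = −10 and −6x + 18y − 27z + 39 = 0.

23/11

Divide the second equation by -3 to match normals: 2x − 6y + 9z = 13.
With common normal n = (2, −6, 9) (|n| = 11), the distance is |(-10) − 13|/|n| = 23/11.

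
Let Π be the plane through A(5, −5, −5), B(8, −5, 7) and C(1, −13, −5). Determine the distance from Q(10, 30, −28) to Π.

9√21/7

AB = (3, 0, 12) and AC = (−4, −8, 0), so a normal is n = AB × AC = (96, −48, −24).
Then n·(10, 30, −28) − 840 = −648.
|n| = √(9216 + 2304 + 576) = 24√21, so the distance is |-648|/(24√21) = 27/√21.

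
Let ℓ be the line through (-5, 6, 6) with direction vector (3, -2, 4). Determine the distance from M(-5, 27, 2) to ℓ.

Direction vector d = (3, -2, 4).
AP = (0, 21, -4); AP·d = -58, |AP|² = 457, |d|² = 29.
distance² = |AP|² − (AP·d)²/|d|² = 457 − 3364/29 = 341, so the distance is √341.

√341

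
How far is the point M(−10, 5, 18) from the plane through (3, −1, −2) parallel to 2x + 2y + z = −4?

2

Parallel planes share the normal n = (2, 2, 1); since (3, −1, −2) lies on the plane, its equation is 2x + 2y + z = 2.
Then n·(−10, 5, 18) − 2 = 6.
|n| = √(4 + 4 + 1) = 3, so the distance is |6|/3 = 2.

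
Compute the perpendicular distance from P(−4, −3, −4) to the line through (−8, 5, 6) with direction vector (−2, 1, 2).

Direction vector d = (−2, 1, 2).
AP = (4, −8, −10); AP·d = -36, |AP|² = 180, |d|² = 9.
distance² = |AP|² − (AP·d)²/|d|² = 180 − 1296/9 = 36, so the distance is 6.

6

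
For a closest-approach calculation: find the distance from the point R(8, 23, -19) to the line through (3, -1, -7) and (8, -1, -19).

A direction vector is d = (5, 0, -12).
AP = (5, 24, -12); AP·d = 169, |AP|² = 745, |d|² = 169.
distance² = |AP|² − (AP·d)²/|d|² = 745 − 28561/169 = 576, so the distance is 24.

24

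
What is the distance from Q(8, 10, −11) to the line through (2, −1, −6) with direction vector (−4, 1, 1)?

2√41

Direction vector d = (−4, 1, 1).
AP = (6, 11, −5); AP·d = -18, |AP|² = 182, |d|² = 18.
distance² = |AP|² − (AP·d)²/|d|² = 182 − 324/18 = 164, so the distance is 2√41.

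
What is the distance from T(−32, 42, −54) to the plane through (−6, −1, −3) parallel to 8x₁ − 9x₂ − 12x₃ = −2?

1

Parallel planes share the normal n = (8, −9, −12); since (−6, −1, −3) lies on the plane, its equation is 8x₁ − 9x₂ − 12x₃ = -3.
Then n·(−32, 42, −54) − (−3) = 17.
|n| = √(64 + 81 + 144) = 17, so the distance is |17|/17 = 1.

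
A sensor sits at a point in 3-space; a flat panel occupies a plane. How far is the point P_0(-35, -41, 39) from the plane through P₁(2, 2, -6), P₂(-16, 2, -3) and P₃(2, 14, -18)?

25/√73

P₁P₂ = (-18, 0, 3) and P₁P₃ = (0, 12, -12), so a normal is n = P₁P₂ × P₁P₃ = (-36, -216, -216).
d = |(-36)·(-35) + (-216)·(-41) + (-216)·39 − 792| / √(1296 + 46656 + 46656) = |900| / (36√73) = 25/√73.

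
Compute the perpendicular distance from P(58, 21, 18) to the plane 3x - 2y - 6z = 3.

d = |3·58 + (-2)·21 + (-6)·18 − 3| / √(9 + 4 + 36) = |21| / 7 = 3.

3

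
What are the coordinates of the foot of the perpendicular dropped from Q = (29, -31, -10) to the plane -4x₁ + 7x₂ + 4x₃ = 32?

(9, 4, 10)

The perpendicular from Q has direction n = (-4, 7, 4): r = (29, -31, -10) + λ(-4, 7, 4).
Substitute into the plane: n·(Q + λn) = 32 gives -373 + 81λ = 32, so λ = 5.
Foot = (29, -31, -10) + 5·(-4, 7, 4) = (9, 4, 10).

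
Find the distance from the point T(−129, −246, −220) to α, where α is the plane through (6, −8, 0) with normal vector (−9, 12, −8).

7

The plane has equation n·(r − (6, −8, 0)) = 0, i.e. n·r = -150.
n = (−9, 12, −8); n·P − (-150) = 119; |n| = 17; distance = 119/17 = 7.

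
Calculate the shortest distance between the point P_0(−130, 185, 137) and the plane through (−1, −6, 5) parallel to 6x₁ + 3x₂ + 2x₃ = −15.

9

Parallel planes share the normal n = (6, 3, 2); since (−1, −6, 5) lies on the plane, its equation is 6x₁ + 3x₂ + 2x₃ = -14.
n = (6, 3, 2); n·P − (-14) = 63; |n| = 7; distance = 63/7 = 9.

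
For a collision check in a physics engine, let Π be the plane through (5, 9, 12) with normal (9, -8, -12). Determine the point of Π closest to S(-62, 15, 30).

(-35, -9, -6)

The perpendicular from S has direction n = (9, -8, -12): r = (-62, 15, 30) + λ(9, -8, -12).
Substitute into the plane: n·(S + λn) = -171 gives -1038 + 289λ = -171, so λ = 3.
Foot = (-62, 15, 30) + 3·(9, -8, -12) = (-35, -9, -6).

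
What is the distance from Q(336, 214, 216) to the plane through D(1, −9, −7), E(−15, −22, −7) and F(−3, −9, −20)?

5

DE = (−16, −13, 0) and DF = (−4, 0, −13), so a normal is n = DE × DF = (169, −208, −52).
n = (169, −208, −52); n·P − 2405 = -1365; |n| = 273; distance = 1365/273 = 5.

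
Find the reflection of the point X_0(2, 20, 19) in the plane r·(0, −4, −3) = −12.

(2, -20, -11)

n = (0, −4, −3), |n|² = 25, n·X_0 − (-12) = -125, so t = -125/25 = -5.
Foot F = X_0 − (-5)·n = (2, 0, 4); the reflection is 2F − X_0 = (2, −20, −11).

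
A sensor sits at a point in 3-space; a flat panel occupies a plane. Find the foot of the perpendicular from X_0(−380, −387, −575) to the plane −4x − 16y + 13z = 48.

The perpendicular from X_0 has direction n = (−4, −16, 13): r = (−380, −387, −575) + λ(−4, −16, 13).
Substitute into the plane: n·(X_0 + λn) = 48 gives 237 + 441λ = 48, so λ = -3/7.
Foot = (−380, −387, −575) + (-3/7)·(−4, −16, 13) = (−2648/7, −2661/7, −4064/7).

(-2648/7, -2661/7, -4064/7)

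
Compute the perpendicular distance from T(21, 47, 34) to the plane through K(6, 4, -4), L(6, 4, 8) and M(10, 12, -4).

13√5/5

KL = (0, 0, 12) and KM = (4, 8, 0), so a normal is n = KL × KM = (-96, 48, 0).
Then n·(21, 47, 34) - (-384) = 624.
|n| = √(9216 + 2304 + 0) = 48√5, so the distance is |624|/(48√5) = 13/√5.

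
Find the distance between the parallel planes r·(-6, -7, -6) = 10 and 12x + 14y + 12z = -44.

Divide the second equation by -2 to match normals: -6x - 7y - 6z = 22.
With common normal n = (-6, -7, -6) (|n| = 11), the distance is |10 − 22|/|n| = 12/11.

12/11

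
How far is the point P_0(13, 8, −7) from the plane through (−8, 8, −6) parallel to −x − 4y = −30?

Parallel planes share the normal n = (−1, −4, 0); since (−8, 8, −6) lies on the plane, its equation is −x − 4y = -24.
d = |(-1)·13 + (-4)·8 − (-24)| / √(1 + 16 + 0) = |-21| / √17 = 21√17/17.

21√17/17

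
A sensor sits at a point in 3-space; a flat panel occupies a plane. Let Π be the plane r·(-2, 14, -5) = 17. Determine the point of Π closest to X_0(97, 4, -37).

The perpendicular from X_0 has direction n = (-2, 14, -5): r = (97, 4, -37) + μ(-2, 14, -5).
Substitute into the plane: n·(X_0 + μn) = 17 gives 47 + 225μ = 17, so μ = -2/15.
Foot = (97, 4, -37) + (-2/15)·(-2, 14, -5) = (1459/15, 32/15, -109/3).

(1459/15, 32/15, -109/3)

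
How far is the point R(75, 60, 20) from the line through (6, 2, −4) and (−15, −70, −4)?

A direction vector is d = (−21, −72, 0).
AP = (69, 58, 24); AP·d = -5625, |AP|² = 8701, |d|² = 5625.
distance² = |AP|² − (AP·d)²/|d|² = 8701 − 31640625/5625 = 3076, so the distance is 2√769.

2√769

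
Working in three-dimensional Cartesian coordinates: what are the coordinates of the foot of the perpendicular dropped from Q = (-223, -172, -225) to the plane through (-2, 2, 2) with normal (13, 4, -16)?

The perpendicular from Q has direction n = (13, 4, -16): r = (-223, -172, -225) + t(13, 4, -16).
Substitute into the plane: n·(Q + tn) = -50 gives 13 + 441t = -50, so t = -1/7.
Foot = (-223, -172, -225) + (-1/7)·(13, 4, -16) = (-1574/7, -1208/7, -1559/7).

(-1574/7, -1208/7, -1559/7)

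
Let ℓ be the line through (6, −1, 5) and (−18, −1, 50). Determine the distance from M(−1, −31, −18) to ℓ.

√1189

A direction vector is d = (−24, 0, 45).
AP = (−7, −30, −23); AP·d = -867, |AP|² = 1478, |d|² = 2601.
distance² = |AP|² − (AP·d)²/|d|² = 1478 − 751689/2601 = 1189, so the distance is √1189.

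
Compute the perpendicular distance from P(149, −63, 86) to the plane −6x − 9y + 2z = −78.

n = (−6, −9, 2); n·P − (-78) = -77; |n| = 11; distance = 77/11 = 7.

7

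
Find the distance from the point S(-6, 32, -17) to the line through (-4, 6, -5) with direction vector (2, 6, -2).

2√30

Direction vector d = (2, 6, -2).
AP = (-2, 26, -12), and AP × d = (20, -28, -64).
|AP × d|² = 5280 and |d|² = 44, so the distance is √(5280/44) = √120 = 2√30.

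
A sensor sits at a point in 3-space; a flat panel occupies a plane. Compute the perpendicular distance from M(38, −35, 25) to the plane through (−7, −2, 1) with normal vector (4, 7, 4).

The plane has equation n·(r − (−7, −2, 1)) = 0, i.e. n·r = -38.
d = |4·38 + 7·(-35) + 4·25 − (-38)| / √(16 + 49 + 16) = |45| / 9 = 5.

5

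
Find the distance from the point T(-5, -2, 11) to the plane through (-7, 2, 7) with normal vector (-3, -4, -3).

2/√34

The plane has equation n·(r − (-7, 2, 7)) = 0, i.e. n·r = -8.
Then n·(-5, -2, 11) - (-8) = -2.
|n| = √(9 + 16 + 9) = √34, so the distance is |-2|/√34 = √34/17.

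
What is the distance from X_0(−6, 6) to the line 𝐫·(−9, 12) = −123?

The normal to the line is n = (−9, 12) with |n| = 15.
|n·X_0 − (-123)| = |126 − (-123)| = 249, so the distance is 249/15 = 83/5.

83/5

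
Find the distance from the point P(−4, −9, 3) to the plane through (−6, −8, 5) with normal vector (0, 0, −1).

The plane has equation n·(r − (−6, −8, 5)) = 0, i.e. n·r = -5.
Then n·(−4, −9, 3) − (−5) = 2.
|n| = √(0 + 0 + 1) = 1, so the distance is |2|/1 = 2.

2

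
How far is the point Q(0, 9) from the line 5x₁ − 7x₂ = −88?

25√74/74

The normal to the line is n = (5, −7) with |n| = √74.
|n·Q − (-88)| = |-63 − (-88)| = 25, so the distance is 25/√74 = 25√74/74.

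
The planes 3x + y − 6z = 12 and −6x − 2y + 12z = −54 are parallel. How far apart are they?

15√46/46

Divide the second equation by -2 to match normals: 3x + y − 6z = 27.
With common normal n = (3, 1, −6) (|n| = √46), the distance is |12 − 27|/|n| = 15/√46 = 15√46/46.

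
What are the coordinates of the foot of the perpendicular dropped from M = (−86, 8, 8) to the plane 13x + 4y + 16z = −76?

(-60, 16, 40)

The perpendicular from M has direction n = (13, 4, 16): r = (−86, 8, 8) + t(13, 4, 16).
Substitute into the plane: n·(M + tn) = -76 gives -958 + 441t = -76, so t = 2.
Foot = (−86, 8, 8) + 2·(13, 4, 16) = (−60, 16, 40).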